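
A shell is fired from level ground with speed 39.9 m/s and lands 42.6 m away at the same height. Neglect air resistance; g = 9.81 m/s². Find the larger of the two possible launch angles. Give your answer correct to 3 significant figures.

Level-ground range: R = v₀² sin(2θ)/g ⇒ sin 2θ = R g / v₀² = 42.6×9.81/39.9² = 0.2625.
2θ = arcsin(0.2625) = 15.22° or 180° − 15.22° = 164.78°.
So θ = 7.61° or θ = 82.4°.

82.4°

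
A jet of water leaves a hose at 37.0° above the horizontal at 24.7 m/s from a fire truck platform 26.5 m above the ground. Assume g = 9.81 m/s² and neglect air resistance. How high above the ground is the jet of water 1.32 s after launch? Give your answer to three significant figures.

37.6 m

v_y0 = 24.7 sin 37.0° = 14.86 m/s.
y(t) = 26.5 + v_y0 t − ½ g t² = 26.5 + 14.86×1.32 − ½×9.81×1.32² = 37.6 m.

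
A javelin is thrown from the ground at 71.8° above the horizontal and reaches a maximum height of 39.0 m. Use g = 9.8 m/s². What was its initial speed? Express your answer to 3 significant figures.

At maximum height v_y = 0, so (v₀ sin θ)² = 2 g H.
v₀ sin 71.8° = √(2 × 9.8 × 39.0) = 27.65 m/s.
v₀ = 27.65 / sin 71.8° = 27.65 / 0.9500 = 29.1 m/s.

29.1 m/s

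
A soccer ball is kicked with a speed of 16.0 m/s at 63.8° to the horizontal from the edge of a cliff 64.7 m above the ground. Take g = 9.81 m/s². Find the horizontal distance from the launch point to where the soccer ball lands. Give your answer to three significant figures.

38.0 m

Components: v_x = 16.0 cos 63.8° = 7.064 m/s, v_y = 16.0 sin 63.8° = 14.36 m/s.
Vertical: 0 = 64.7 + 14.36 t − ½(9.81) t² ⇒ 4.905 t² − 14.36 t − 64.7 = 0.
t = [14.36 + √(206.2 + 1269)] / 9.810 = 5.379 s.
Horizontal: R = v_x · t = 7.064 × 5.379 = 38.0 m.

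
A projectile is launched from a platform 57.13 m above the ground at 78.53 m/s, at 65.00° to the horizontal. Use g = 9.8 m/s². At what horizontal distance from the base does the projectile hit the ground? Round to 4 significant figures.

507.4 m

Components: v_x = 78.53 cos 65.00° = 33.188 m/s, v_y = 78.53 sin 65.00° = 71.172 m/s.
Vertical: 0 = 57.13 + 71.172 t − ½(9.8) t² ⇒ 4.900 t² − 71.172 t − 57.13 = 0.
t = [71.172 + √(5065.5 + 1119.7)] / 9.800 = 15.288 s.
Horizontal: R = v_x · t = 33.188 × 15.288 = 507.4 m.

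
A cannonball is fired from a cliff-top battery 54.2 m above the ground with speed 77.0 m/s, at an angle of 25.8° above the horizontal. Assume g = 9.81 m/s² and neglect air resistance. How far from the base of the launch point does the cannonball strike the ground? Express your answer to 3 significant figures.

567 m

Components: v_x = 77.0 cos 25.8° = 69.32 m/s, v_y = 77.0 sin 25.8° = 33.51 m/s.
Vertical: 0 = 54.2 + 33.51 t − ½(9.81) t² ⇒ 4.905 t² − 33.51 t − 54.2 = 0.
t = [33.51 + √(1123 + 1063)] / 9.810 = 8.182 s.
Horizontal: R = v_x · t = 69.32 × 8.182 = 567 m.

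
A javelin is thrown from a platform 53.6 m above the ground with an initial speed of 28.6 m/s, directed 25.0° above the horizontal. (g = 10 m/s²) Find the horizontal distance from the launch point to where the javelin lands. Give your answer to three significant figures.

Components: v_x = 28.6 cos 25.0° = 25.92 m/s, v_y = 28.6 sin 25.0° = 12.09 m/s.
Vertical: 0 = 53.6 + 12.09 t − ½(10) t² ⇒ 5.000 t² − 12.09 t − 53.6 = 0.
t = [12.09 + √(146.2 + 1072)] / 10.00 = 4.699 s.
Horizontal: R = v_x · t = 25.92 × 4.699 = 122 m.

122 m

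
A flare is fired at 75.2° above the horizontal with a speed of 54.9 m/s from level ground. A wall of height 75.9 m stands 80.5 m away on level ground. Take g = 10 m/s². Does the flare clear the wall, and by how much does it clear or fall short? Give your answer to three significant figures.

v_x = 54.9 cos 75.2° = 14.02 m/s; v_y0 = 54.9 sin 75.2° = 53.08 m/s.
Time to reach the wall: t = 80.5 / 14.02 = 5.742 s.
Height at that point: y = 53.08×5.742 − 5.000×5.742² = 139.9 m.
That is 139.9 − 75.9 = 64.0 m above the top of the wall, so the flare clears it.

Yes — it clears the wall by 64.0 m.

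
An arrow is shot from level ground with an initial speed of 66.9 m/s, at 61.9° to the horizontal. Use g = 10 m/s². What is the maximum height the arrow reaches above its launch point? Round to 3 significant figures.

174 m

Vertical component of launch velocity: v_y = 66.9 sin 61.9° = 59.01 m/s.
At the highest point the vertical velocity is zero, so v_y² = 2 g h_max.
h_max = (59.01)² / (2 × 10) = 3482 / 20.00 = 174 m.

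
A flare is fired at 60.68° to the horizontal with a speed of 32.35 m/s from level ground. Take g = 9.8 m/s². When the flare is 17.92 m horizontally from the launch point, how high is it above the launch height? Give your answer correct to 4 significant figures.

v_x = 32.35 cos 60.68° = 15.841 m/s, v_y0 = 32.35 sin 60.68° = 28.206 m/s.
Time to reach x = 17.92 m: t = x / v_x = 17.92 / 15.841 = 1.1312 s.
y = v_y0 t − ½ g t² = 28.206×1.1312 − 4.900×1.1312² = 25.64 m.

25.64 m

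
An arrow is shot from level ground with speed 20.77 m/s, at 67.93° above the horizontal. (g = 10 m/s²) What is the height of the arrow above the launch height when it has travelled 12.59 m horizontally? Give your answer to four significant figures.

v_x = 20.77 cos 67.93° = 7.8041 m/s, v_y0 = 20.77 sin 67.93° = 19.248 m/s.
Time to reach x = 12.59 m: t = x / v_x = 12.59 / 7.8041 = 1.6133 s.
y = v_y0 t − ½ g t² = 19.248×1.6133 − 5.000×1.6133² = 18.04 m.

18.04 m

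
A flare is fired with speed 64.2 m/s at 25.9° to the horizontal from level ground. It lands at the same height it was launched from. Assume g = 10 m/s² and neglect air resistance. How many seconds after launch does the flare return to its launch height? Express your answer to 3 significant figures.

Vertical component: v_y = 64.2 sin 25.9° = 28.04 m/s.
For a projectile landing at launch height, time of flight is t = 2 v_y / g = 2 × 28.04 / 10 = 5.61 s.

5.61 s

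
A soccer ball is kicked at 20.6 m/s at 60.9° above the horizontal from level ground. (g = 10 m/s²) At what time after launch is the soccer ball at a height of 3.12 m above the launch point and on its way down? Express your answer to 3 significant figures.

v_y0 = 20.6 sin 60.9° = 18.00 m/s.
Set y = v_y0 t − ½ g t² = 3.12: 5.000 t² − 18.00 t + 3.12 = 0.
t = [18.00 ± √(324.0 − 62.40)] / 10 = (18.00 ± 16.17) / 10, giving t = 0.183 s or t = 3.42 s.
On the way down corresponds to the larger root: t = 3.42 s.

3.42 s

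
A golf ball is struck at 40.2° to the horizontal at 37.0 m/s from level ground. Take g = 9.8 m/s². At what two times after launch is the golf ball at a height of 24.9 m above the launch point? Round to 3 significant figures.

1.51 s and 3.36 s

v_y0 = 37.0 sin 40.2° = 23.88 m/s.
Set y = v_y0 t − ½ g t² = 24.9: 4.900 t² − 23.88 t + 24.9 = 0.
t = [23.88 ± √(570.3 − 488.0)] / 9.8 = (23.88 ± 9.072) / 9.8, giving t = 1.51 s or t = 3.36 s.
So the golf ball is at 24.9 m at t = 1.51 s (rising) and t = 3.36 s (falling).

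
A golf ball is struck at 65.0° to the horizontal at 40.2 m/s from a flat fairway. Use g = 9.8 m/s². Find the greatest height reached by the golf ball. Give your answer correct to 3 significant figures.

Vertical component of launch velocity: v_y = 40.2 sin 65.0° = 36.43 m/s.
At the highest point the vertical velocity is zero, so v_y² = 2 g h_max.
h_max = (36.43)² / (2 × 9.8) = 1327 / 19.60 = 67.7 m.

67.7 m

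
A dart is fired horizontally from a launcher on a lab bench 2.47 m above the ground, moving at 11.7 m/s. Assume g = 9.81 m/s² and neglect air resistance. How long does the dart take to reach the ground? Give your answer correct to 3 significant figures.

0.710 s

The horizontal speed doesn't affect the fall. With v_y0 = 0, h = ½ g t².
t = √(2 × 2.47 / 9.81) = √0.5036 = 0.710 s.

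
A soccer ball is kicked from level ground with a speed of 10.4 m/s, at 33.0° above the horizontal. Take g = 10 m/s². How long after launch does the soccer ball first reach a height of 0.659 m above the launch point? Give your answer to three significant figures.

v_y0 = 10.4 sin 33.0° = 5.664 m/s.
Set y = v_y0 t − ½ g t² = 0.659: 5.000 t² − 5.664 t + 0.659 = 0.
t = [5.664 ± √(32.08 − 13.18)] / 10 = (5.664 ± 4.347) / 10, giving t = 0.132 s or t = 1.00 s.
The soccer ball is on the way up at the first time, so t = 0.132 s.

0.132 s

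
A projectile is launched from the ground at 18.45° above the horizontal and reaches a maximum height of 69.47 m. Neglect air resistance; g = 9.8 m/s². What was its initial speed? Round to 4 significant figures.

At maximum height v_y = 0, so (v₀ sin θ)² = 2 g H.
v₀ sin 18.45° = √(2 × 9.8 × 69.47) = 36.900 m/s.
v₀ = 36.900 / sin 18.45° = 36.900 / 0.3165 = 116.6 m/s.

116.6 m/s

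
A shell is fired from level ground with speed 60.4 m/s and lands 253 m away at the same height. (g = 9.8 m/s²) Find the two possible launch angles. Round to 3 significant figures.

Level-ground range: R = v₀² sin(2θ)/g ⇒ sin 2θ = R g / v₀² = 253×9.8/60.4² = 0.6796.
2θ = arcsin(0.6796) = 42.81° or 180° − 42.81° = 137.19°.
So θ = 21.4° or θ = 68.6°.

21.4° and 68.6°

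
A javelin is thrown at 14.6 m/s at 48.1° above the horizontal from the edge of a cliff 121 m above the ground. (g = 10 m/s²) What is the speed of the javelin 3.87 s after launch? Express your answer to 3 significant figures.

v_x = 14.6 cos 48.1° = 9.750 m/s (constant).
v_y(t) = 14.6 sin 48.1° − g t = 10.87 − 10 × 3.87 = -27.83 m/s.
Speed = √(v_x² + v_y²) = √(95.06 + 774.5) = 29.5 m/s.

29.5 m/s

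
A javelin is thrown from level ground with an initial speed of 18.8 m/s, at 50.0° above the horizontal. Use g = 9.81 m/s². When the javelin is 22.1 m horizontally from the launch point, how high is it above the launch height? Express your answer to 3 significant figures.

9.93 m

v_x = 18.8 cos 50.0° = 12.08 m/s, v_y0 = 18.8 sin 50.0° = 14.40 m/s.
Time to reach x = 22.1 m: t = x / v_x = 22.1 / 12.08 = 1.829 s.
y = v_y0 t − ½ g t² = 14.40×1.829 − 4.905×1.829² = 9.93 m.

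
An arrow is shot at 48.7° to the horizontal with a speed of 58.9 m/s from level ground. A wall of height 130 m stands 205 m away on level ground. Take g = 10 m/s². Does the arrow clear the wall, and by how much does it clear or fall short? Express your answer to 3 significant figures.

No — it falls 35.7 m short of clearing the wall.

v_x = 58.9 cos 48.7° = 38.87 m/s; v_y0 = 58.9 sin 48.7° = 44.25 m/s.
Time to reach the wall: t = 205 / 38.87 = 5.274 s.
Height at that point: y = 44.25×5.274 − 5.000×5.274² = 94.30 m.
That is 130 − 94.30 = 35.7 m below the top of the wall, so the arrow does not clear it.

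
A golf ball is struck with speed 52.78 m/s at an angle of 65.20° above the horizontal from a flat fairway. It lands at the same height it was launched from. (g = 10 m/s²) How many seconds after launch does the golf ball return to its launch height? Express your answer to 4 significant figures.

9.582 s

Vertical component: v_y = 52.78 sin 65.20° = 47.912 m/s.
For a projectile landing at launch height, time of flight is t = 2 v_y / g = 2 × 47.912 / 10 = 9.582 s.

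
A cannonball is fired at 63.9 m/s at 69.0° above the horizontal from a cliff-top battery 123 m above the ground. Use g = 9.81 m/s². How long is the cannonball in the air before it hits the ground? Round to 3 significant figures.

14.0 s

Vertical component: v_y = 63.9 sin 69.0° = 59.66 m/s.
Taking up as positive with launch at y = 123 m, landing at y = 0: 0 = 123 + 59.66 t − ½(9.81) t².
Solving 4.905 t² − 59.66 t − 123 = 0 gives t = [59.66 + √(59.66² + 4·4.905·123)] / 9.810 = 14.0 s.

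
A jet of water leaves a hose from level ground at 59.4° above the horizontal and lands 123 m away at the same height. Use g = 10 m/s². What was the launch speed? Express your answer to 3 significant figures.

37.5 m/s

On level ground, R = v₀² sin(2θ) / g, so v₀ = √(R g / sin 2θ).
sin(2 × 59.4°) = 0.8763.
v₀ = √(123 × 10 / 0.8763) = √1404 = 37.5 m/s.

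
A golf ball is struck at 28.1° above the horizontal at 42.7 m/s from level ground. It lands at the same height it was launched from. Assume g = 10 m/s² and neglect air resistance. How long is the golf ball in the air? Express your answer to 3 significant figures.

Vertical component: v_y = 42.7 sin 28.1° = 20.11 m/s.
For a projectile landing at launch height, time of flight is t = 2 v_y / g = 2 × 20.11 / 10 = 4.02 s.

4.02 s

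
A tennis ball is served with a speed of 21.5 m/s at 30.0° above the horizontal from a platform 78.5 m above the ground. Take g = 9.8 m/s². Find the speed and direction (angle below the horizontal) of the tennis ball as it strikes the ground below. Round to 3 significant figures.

44.7 m/s at 65.4° below the horizontal

v_x = 21.5 cos 30.0° = 18.62 m/s (constant).
|v_y| at impact = √((10.75)² + 2×9.8×78.5) = 40.67 m/s.
Speed = √(18.62² + 40.67²) = 44.7 m/s; angle = arctan(40.67/18.62) = 65.4° below horizontal.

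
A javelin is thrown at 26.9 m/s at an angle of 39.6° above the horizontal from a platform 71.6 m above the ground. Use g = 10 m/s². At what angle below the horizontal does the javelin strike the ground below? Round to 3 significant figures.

v_x = 26.9 cos 39.6° = 20.73 m/s.
At impact |v_y| = √(v_y0² + 2 g h) = √(17.15² + 2×10×71.6) = 41.55 m/s.
Angle below horizontal = arctan(|v_y| / v_x) = arctan(41.55 / 20.73) = 63.5°.

63.5°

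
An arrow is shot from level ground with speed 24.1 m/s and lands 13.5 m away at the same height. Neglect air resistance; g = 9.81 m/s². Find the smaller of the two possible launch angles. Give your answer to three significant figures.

Level-ground range: R = v₀² sin(2θ)/g ⇒ sin 2θ = R g / v₀² = 13.5×9.81/24.1² = 0.2280.
2θ = arcsin(0.2280) = 13.18° or 180° − 13.18° = 166.82°.
So θ = 6.59° or θ = 83.4°.

6.59°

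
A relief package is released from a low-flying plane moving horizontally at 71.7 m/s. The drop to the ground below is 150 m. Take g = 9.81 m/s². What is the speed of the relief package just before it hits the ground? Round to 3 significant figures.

89.9 m/s

Fall time: t = √(2 × 150 / 9.81) = 5.530 s.
At impact: v_x = 71.7 m/s (unchanged), v_y = g t = 9.81 × 5.530 = 54.25 m/s.
Speed = √(v_x² + v_y²) = √(5141 + 2943) = 89.9 m/s.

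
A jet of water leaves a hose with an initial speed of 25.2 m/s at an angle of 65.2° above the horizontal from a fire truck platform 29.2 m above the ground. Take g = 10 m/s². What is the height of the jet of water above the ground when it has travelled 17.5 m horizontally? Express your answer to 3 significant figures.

v_x = 25.2 cos 65.2° = 10.57 m/s, v_y0 = 25.2 sin 65.2° = 22.88 m/s.
Time to reach x = 17.5 m: t = x / v_x = 17.5 / 10.57 = 1.656 s.
y = 29.2 + v_y0 t − ½ g t² = 29.2 + 22.88×1.656 − 5.000×1.656² = 53.4 m.

53.4 m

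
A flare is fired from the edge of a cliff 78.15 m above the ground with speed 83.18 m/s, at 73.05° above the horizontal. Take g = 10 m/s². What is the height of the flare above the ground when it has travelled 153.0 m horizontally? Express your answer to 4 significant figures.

v_x = 83.18 cos 73.05° = 24.250 m/s, v_y0 = 83.18 sin 73.05° = 79.567 m/s.
Time to reach x = 153.0 m: t = x / v_x = 153.0 / 24.250 = 6.3093 s.
y = 78.15 + v_y0 t − ½ g t² = 78.15 + 79.567×6.3093 − 5.000×6.3093² = 381.1 m.

381.1 m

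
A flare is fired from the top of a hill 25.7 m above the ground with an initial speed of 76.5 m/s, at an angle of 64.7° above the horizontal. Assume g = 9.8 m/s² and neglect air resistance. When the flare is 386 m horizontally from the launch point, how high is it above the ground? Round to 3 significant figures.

v_x = 76.5 cos 64.7° = 32.69 m/s, v_y0 = 76.5 sin 64.7° = 69.16 m/s.
Time to reach x = 386 m: t = x / v_x = 386 / 32.69 = 11.81 s.
y = 25.7 + v_y0 t − ½ g t² = 25.7 + 69.16×11.81 − 4.900×11.81² = 159 m.

159 m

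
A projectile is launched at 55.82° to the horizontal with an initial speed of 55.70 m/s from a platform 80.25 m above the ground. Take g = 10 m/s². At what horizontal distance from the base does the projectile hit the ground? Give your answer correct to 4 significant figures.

Components: v_x = 55.70 cos 55.82° = 31.292 m/s, v_y = 55.70 sin 55.82° = 46.079 m/s.
Vertical: 0 = 80.25 + 46.079 t − ½(10) t² ⇒ 5.000 t² − 46.079 t − 80.25 = 0.
t = [46.079 + √(2123.3 + 1605.0)] / 10.00 = 10.714 s.
Horizontal: R = v_x · t = 31.292 × 10.714 = 335.3 m.

335.3 m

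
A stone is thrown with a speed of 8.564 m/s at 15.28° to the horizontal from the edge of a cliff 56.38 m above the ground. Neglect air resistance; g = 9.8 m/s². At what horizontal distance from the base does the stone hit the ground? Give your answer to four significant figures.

29.99 m

Components: v_x = 8.564 cos 15.28° = 8.2613 m/s, v_y = 8.564 sin 15.28° = 2.2569 m/s.
Vertical: 0 = 56.38 + 2.2569 t − ½(9.8) t² ⇒ 4.900 t² − 2.2569 t − 56.38 = 0.
t = [2.2569 + √(5.0936 + 1105.0)] / 9.800 = 3.6301 s.
Horizontal: R = v_x · t = 8.2613 × 3.6301 = 29.99 m.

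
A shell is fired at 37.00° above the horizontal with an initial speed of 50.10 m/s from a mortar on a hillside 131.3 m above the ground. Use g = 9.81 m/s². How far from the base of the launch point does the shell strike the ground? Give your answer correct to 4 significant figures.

363.8 m

Components: v_x = 50.10 cos 37.00° = 40.012 m/s, v_y = 50.10 sin 37.00° = 30.151 m/s.
Vertical: 0 = 131.3 + 30.151 t − ½(9.81) t² ⇒ 4.905 t² − 30.151 t − 131.3 = 0.
t = [30.151 + √(909.08 + 2576.1)] / 9.810 = 9.0914 s.
Horizontal: R = v_x · t = 40.012 × 9.0914 = 363.8 m.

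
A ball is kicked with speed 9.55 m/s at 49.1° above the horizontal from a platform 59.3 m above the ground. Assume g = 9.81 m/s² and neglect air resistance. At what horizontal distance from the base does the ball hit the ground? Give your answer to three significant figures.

26.8 m

Components: v_x = 9.55 cos 49.1° = 6.253 m/s, v_y = 9.55 sin 49.1° = 7.218 m/s.
Vertical: 0 = 59.3 + 7.218 t − ½(9.81) t² ⇒ 4.905 t² − 7.218 t − 59.3 = 0.
t = [7.218 + √(52.10 + 1163)] / 9.810 = 4.289 s.
Horizontal: R = v_x · t = 6.253 × 4.289 = 26.8 m.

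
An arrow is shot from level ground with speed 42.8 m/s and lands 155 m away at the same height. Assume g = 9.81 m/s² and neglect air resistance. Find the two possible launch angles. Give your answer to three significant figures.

28.1° and 61.9°

Level-ground range: R = v₀² sin(2θ)/g ⇒ sin 2θ = R g / v₀² = 155×9.81/42.8² = 0.8301.
2θ = arcsin(0.8301) = 56.11° or 180° − 56.11° = 123.89°.
So θ = 28.1° or θ = 61.9°.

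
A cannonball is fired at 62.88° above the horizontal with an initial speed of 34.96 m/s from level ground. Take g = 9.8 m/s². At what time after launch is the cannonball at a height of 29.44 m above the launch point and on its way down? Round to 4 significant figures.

v_y0 = 34.96 sin 62.88° = 31.116 m/s.
Set y = v_y0 t − ½ g t² = 29.44: 4.900 t² − 31.116 t + 29.44 = 0.
t = [31.116 ± √(968.21 − 577.02)] / 9.8 = (31.116 ± 19.779) / 9.8, giving t = 1.157 s or t = 5.193 s.
On the way down corresponds to the larger root: t = 5.193 s.

5.193 s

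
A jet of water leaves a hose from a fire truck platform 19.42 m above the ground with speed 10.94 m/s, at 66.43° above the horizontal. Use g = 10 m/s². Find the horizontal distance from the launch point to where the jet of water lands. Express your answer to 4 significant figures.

Components: v_x = 10.94 cos 66.43° = 4.3746 m/s, v_y = 10.94 sin 66.43° = 10.027 m/s.
Vertical: 0 = 19.42 + 10.027 t − ½(10) t² ⇒ 5.000 t² − 10.027 t − 19.42 = 0.
t = [10.027 + √(100.54 + 388.40)] / 10.00 = 3.2139 s.
Horizontal: R = v_x · t = 4.3746 × 3.2139 = 14.06 m.

14.06 m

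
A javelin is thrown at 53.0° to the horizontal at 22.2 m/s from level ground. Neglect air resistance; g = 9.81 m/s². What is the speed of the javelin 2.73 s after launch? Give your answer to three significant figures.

v_x = 22.2 cos 53.0° = 13.36 m/s (constant).
v_y(t) = 22.2 sin 53.0° − g t = 17.73 − 9.81 × 2.73 = -9.051 m/s.
Speed = √(v_x² + v_y²) = √(178.5 + 81.92) = 16.1 m/s.

16.1 m/s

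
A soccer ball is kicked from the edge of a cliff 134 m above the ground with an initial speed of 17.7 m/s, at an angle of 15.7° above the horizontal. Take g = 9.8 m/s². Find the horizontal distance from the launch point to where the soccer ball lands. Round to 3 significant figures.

Components: v_x = 17.7 cos 15.7° = 17.04 m/s, v_y = 17.7 sin 15.7° = 4.790 m/s.
Vertical: 0 = 134 + 4.790 t − ½(9.8) t² ⇒ 4.900 t² − 4.790 t − 134 = 0.
t = [4.790 + √(22.94 + 2626)] / 9.800 = 5.741 s.
Horizontal: R = v_x · t = 17.04 × 5.741 = 97.8 m.

97.8 m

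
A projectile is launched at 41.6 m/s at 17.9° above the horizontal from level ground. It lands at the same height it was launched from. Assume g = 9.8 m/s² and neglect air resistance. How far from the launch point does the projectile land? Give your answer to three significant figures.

103 m

Components: v_x = 41.6 cos 17.9° = 39.59 m/s, v_y = 41.6 sin 17.9° = 12.79 m/s.
Time of flight (same landing height): t = 2 v_y / g = 2 × 12.79 / 9.8 = 2.610 s.
Range: R = v_x · t = 39.59 × 2.610 = 103 m.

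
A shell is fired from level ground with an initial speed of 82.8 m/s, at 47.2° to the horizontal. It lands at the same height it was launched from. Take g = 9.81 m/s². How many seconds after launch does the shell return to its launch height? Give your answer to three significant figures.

12.4 s

Vertical component: v_y = 82.8 sin 47.2° = 60.75 m/s.
For a projectile landing at launch height, time of flight is t = 2 v_y / g = 2 × 60.75 / 9.81 = 12.4 s.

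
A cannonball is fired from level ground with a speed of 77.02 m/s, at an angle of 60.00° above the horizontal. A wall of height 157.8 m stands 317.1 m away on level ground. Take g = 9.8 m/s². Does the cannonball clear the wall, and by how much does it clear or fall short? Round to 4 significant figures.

v_x = 77.02 cos 60.00° = 38.510 m/s; v_y0 = 77.02 sin 60.00° = 66.701 m/s.
Time to reach the wall: t = 317.1 / 38.510 = 8.2342 s.
Height at that point: y = 66.701×8.2342 − 4.900×8.2342² = 217.00 m.
That is 217.00 − 157.8 = 59.20 m above the top of the wall, so the cannonball clears it.

Yes — it clears the wall by 59.20 m.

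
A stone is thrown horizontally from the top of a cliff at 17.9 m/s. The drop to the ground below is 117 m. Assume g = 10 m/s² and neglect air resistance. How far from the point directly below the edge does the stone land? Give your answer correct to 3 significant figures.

86.6 m

Initial vertical velocity is zero, so the fall time comes from h = ½ g t²: t = √(2 × 117 / 10) = 4.837 s.
Horizontal motion is uniform at 17.9 m/s, so x = 17.9 × 4.837 = 86.6 m.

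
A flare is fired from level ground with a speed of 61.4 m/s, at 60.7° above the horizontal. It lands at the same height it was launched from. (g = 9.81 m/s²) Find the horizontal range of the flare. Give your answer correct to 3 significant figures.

For level ground, R = v₀² sin(2θ) / g.
sin(2 × 60.7°) = sin 121.4° = 0.8536.
R = (61.4)² × 0.8536 / 9.81 = 328 m.

328 m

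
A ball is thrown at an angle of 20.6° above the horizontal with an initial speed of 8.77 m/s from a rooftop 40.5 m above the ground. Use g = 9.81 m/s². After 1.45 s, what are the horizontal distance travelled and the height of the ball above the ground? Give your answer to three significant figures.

v_x = 8.77 cos 20.6° = 8.209 m/s; v_y0 = 8.77 sin 20.6° = 3.086 m/s.
x = v_x t = 8.209 × 1.45 = 11.9 m.
y = 40.5 + v_y0 t − ½ g t² = 34.7 m.

x = 11.9 m, y = 34.7 m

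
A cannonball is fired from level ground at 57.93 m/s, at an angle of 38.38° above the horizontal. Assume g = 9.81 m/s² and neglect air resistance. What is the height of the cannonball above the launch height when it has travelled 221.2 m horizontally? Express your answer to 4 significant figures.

v_x = 57.93 cos 38.38° = 45.412 m/s, v_y0 = 57.93 sin 38.38° = 35.967 m/s.
Time to reach x = 221.2 m: t = x / v_x = 221.2 / 45.412 = 4.8710 s.
y = v_y0 t − ½ g t² = 35.967×4.8710 − 4.905×4.8710² = 58.82 m.

58.82 m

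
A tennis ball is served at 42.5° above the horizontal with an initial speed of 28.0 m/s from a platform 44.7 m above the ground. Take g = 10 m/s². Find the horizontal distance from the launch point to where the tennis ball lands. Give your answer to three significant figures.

112 m

Components: v_x = 28.0 cos 42.5° = 20.64 m/s, v_y = 28.0 sin 42.5° = 18.92 m/s.
Vertical: 0 = 44.7 + 18.92 t − ½(10) t² ⇒ 5.000 t² − 18.92 t − 44.7 = 0.
t = [18.92 + √(358.0 + 894.0)] / 10.00 = 5.430 s.
Horizontal: R = v_x · t = 20.64 × 5.430 = 112 m.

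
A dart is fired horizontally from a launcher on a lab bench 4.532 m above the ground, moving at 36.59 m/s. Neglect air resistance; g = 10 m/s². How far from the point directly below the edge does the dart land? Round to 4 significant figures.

Initial vertical velocity is zero, so the fall time comes from h = ½ g t²: t = √(2 × 4.532 / 10) = 0.95205 s.
Horizontal motion is uniform at 36.59 m/s, so x = 36.59 × 0.95205 = 34.84 m.

34.84 m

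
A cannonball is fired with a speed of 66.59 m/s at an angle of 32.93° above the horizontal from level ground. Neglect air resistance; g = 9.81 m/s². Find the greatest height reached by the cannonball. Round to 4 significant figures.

Vertical component of launch velocity: v_y = 66.59 sin 32.93° = 36.199 m/s.
At the highest point the vertical velocity is zero, so v_y² = 2 g h_max.
h_max = (36.199)² / (2 × 9.81) = 1310.4 / 19.62 = 66.79 m.

66.79 m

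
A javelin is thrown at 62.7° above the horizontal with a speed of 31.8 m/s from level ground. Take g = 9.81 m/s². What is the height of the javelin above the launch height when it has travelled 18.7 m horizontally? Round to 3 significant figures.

28.2 m

v_x = 31.8 cos 62.7° = 14.59 m/s, v_y0 = 31.8 sin 62.7° = 28.26 m/s.
Time to reach x = 18.7 m: t = x / v_x = 18.7 / 14.59 = 1.282 s.
y = v_y0 t − ½ g t² = 28.26×1.282 − 4.905×1.282² = 28.2 m.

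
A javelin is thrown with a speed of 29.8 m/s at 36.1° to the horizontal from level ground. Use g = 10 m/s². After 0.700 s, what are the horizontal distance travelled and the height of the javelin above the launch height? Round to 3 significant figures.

v_x = 29.8 cos 36.1° = 24.08 m/s; v_y0 = 29.8 sin 36.1° = 17.56 m/s.
x = v_x t = 24.08 × 0.700 = 16.9 m.
y = v_y0 t − ½ g t² = 17.56×0.700 − 5.000×0.700² = 9.84 m.

x = 16.9 m, y = 9.84 m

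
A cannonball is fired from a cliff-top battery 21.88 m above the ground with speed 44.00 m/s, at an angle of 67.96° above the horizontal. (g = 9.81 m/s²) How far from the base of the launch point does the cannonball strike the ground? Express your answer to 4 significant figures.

145.6 m

Components: v_x = 44.00 cos 67.96° = 16.511 m/s, v_y = 44.00 sin 67.96° = 40.785 m/s.
Vertical: 0 = 21.88 + 40.785 t − ½(9.81) t² ⇒ 4.905 t² − 40.785 t − 21.88 = 0.
t = [40.785 + √(1663.4 + 429.29)] / 9.810 = 8.8207 s.
Horizontal: R = v_x · t = 16.511 × 8.8207 = 145.6 m.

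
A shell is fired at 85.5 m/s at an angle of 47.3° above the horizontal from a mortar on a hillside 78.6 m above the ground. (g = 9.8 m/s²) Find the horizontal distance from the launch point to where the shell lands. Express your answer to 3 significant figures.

Components: v_x = 85.5 cos 47.3° = 57.98 m/s, v_y = 85.5 sin 47.3° = 62.84 m/s.
Vertical: 0 = 78.6 + 62.84 t − ½(9.8) t² ⇒ 4.900 t² − 62.84 t − 78.6 = 0.
t = [62.84 + √(3949 + 1541)] / 9.800 = 13.97 s.
Horizontal: R = v_x · t = 57.98 × 13.97 = 810 m.

810 m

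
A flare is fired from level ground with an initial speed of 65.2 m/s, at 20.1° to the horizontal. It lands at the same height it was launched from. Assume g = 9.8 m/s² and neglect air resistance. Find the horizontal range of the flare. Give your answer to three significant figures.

280 m

Components: v_x = 65.2 cos 20.1° = 61.23 m/s, v_y = 65.2 sin 20.1° = 22.41 m/s.
Time of flight (same landing height): t = 2 v_y / g = 2 × 22.41 / 9.8 = 4.573 s.
Range: R = v_x · t = 61.23 × 4.573 = 280 m.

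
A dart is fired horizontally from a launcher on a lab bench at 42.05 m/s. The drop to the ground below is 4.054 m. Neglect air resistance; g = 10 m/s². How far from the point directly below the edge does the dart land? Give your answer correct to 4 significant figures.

Initial vertical velocity is zero, so the fall time comes from h = ½ g t²: t = √(2 × 4.054 / 10) = 0.90044 s.
Horizontal motion is uniform at 42.05 m/s, so x = 42.05 × 0.90044 = 37.86 m.

37.86 m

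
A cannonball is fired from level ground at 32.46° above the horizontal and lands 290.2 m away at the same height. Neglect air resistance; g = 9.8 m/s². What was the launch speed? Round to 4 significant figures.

On level ground, R = v₀² sin(2θ) / g, so v₀ = √(R g / sin 2θ).
sin(2 × 32.46°) = 0.9057.
v₀ = √(290.2 × 9.8 / 0.9057) = √3140.1 = 56.04 m/s.

56.04 m/s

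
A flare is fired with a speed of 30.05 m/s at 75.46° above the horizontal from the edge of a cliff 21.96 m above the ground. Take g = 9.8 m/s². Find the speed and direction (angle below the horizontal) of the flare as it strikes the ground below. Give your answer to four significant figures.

36.52 m/s at 78.08° below the horizontal

v_x = 30.05 cos 75.46° = 7.5442 m/s (constant).
|v_y| at impact = √((29.088)² + 2×9.8×21.96) = 35.729 m/s.
Speed = √(7.5442² + 35.729²) = 36.52 m/s; angle = arctan(35.729/7.5442) = 78.08° below horizontal.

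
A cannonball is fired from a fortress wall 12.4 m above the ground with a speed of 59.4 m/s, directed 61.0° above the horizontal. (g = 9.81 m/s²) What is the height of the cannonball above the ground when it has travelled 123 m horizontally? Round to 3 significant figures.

145 m

v_x = 59.4 cos 61.0° = 28.80 m/s, v_y0 = 59.4 sin 61.0° = 51.95 m/s.
Time to reach x = 123 m: t = x / v_x = 123 / 28.80 = 4.271 s.
y = 12.4 + v_y0 t − ½ g t² = 12.4 + 51.95×4.271 − 4.905×4.271² = 145 m.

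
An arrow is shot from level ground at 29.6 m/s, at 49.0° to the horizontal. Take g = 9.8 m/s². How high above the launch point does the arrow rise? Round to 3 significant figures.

25.5 m

Vertical component of launch velocity: v_y = 29.6 sin 49.0° = 22.34 m/s.
At the highest point the vertical velocity is zero, so v_y² = 2 g h_max.
h_max = (22.34)² / (2 × 9.8) = 499.1 / 19.60 = 25.5 m.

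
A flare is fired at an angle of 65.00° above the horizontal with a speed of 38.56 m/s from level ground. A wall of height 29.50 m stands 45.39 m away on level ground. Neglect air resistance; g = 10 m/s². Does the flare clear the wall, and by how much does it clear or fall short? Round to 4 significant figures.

v_x = 38.56 cos 65.00° = 16.296 m/s; v_y0 = 38.56 sin 65.00° = 34.947 m/s.
Time to reach the wall: t = 45.39 / 16.296 = 2.7853 s.
Height at that point: y = 34.947×2.7853 − 5.000×2.7853² = 58.548 m.
That is 58.548 − 29.50 = 29.05 m above the top of the wall, so the flare clears it.

Yes — it clears the wall by 29.05 m.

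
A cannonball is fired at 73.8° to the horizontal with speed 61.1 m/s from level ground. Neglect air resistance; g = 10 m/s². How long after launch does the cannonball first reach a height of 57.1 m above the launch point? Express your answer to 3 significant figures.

v_y0 = 61.1 sin 73.8° = 58.67 m/s.
Set y = v_y0 t − ½ g t² = 57.1: 5.000 t² − 58.67 t + 57.1 = 0.
t = [58.67 ± √(3442 − 1142)] / 10 = (58.67 ± 47.96) / 10, giving t = 1.07 s or t = 10.7 s.
The cannonball is on the way up at the first time, so t = 1.07 s.

1.07 s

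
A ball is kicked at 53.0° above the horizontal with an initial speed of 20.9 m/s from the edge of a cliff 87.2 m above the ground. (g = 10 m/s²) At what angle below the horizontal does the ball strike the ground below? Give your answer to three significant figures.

74.4°

v_x = 20.9 cos 53.0° = 12.58 m/s.
At impact |v_y| = √(v_y0² + 2 g h) = √(16.69² + 2×10×87.2) = 44.97 m/s.
Angle below horizontal = arctan(|v_y| / v_x) = arctan(44.97 / 12.58) = 74.4°.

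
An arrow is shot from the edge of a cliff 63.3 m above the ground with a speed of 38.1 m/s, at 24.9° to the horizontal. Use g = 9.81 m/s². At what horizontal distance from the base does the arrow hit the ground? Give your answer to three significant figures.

193 m

Components: v_x = 38.1 cos 24.9° = 34.56 m/s, v_y = 38.1 sin 24.9° = 16.04 m/s.
Vertical: 0 = 63.3 + 16.04 t − ½(9.81) t² ⇒ 4.905 t² − 16.04 t − 63.3 = 0.
t = [16.04 + √(257.3 + 1242)] / 9.810 = 5.582 s.
Horizontal: R = v_x · t = 34.56 × 5.582 = 193 m.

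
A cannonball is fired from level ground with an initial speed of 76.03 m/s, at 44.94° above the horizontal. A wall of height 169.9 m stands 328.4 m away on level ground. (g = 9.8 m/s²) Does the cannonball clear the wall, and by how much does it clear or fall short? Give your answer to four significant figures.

No — it falls 24.64 m short of clearing the wall.

v_x = 76.03 cos 44.94° = 53.818 m/s; v_y0 = 76.03 sin 44.94° = 53.705 m/s.
Time to reach the wall: t = 328.4 / 53.818 = 6.1020 s.
Height at that point: y = 53.705×6.1020 − 4.900×6.1020² = 145.26 m.
That is 169.9 − 145.26 = 24.64 m below the top of the wall, so the cannonball does not clear it.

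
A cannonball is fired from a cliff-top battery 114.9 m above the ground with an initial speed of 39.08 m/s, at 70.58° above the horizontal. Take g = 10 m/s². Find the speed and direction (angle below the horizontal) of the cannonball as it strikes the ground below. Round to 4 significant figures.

61.85 m/s at 77.87° below the horizontal

v_x = 39.08 cos 70.58° = 12.994 m/s (constant).
|v_y| at impact = √((36.857)² + 2×10×114.9) = 60.468 m/s.
Speed = √(12.994² + 60.468²) = 61.85 m/s; angle = arctan(60.468/12.994) = 77.87° below horizontal.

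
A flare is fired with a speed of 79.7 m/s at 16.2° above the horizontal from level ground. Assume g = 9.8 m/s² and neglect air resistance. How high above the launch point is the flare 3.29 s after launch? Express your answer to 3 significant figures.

20.1 m

v_y0 = 79.7 sin 16.2° = 22.24 m/s.
y(t) = v_y0 t − ½ g t² = 22.24×3.29 − 4.900×3.29² = 20.1 m.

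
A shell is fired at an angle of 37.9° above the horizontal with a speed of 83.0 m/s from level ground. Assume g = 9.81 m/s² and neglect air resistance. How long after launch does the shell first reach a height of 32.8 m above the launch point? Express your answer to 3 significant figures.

0.689 s

v_y0 = 83.0 sin 37.9° = 50.99 m/s.
Set y = v_y0 t − ½ g t² = 32.8: 4.905 t² − 50.99 t + 32.8 = 0.
t = [50.99 ± √(2600 − 643.5)] / 9.81 = (50.99 ± 44.23) / 9.81, giving t = 0.689 s or t = 9.71 s.
The shell is on the way up at the first time, so t = 0.689 s.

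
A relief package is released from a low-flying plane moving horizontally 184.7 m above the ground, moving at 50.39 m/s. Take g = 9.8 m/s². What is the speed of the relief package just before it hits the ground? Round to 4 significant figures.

78.48 m/s

Fall time: t = √(2 × 184.7 / 9.8) = 6.1395 s.
At impact: v_x = 50.39 m/s (unchanged), v_y = g t = 9.8 × 6.1395 = 60.167 m/s.
Speed = √(v_x² + v_y²) = √(2539.2 + 3620.1) = 78.48 m/s.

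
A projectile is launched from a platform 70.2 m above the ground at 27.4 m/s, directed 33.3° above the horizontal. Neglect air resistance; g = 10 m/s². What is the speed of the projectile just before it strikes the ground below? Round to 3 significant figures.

v_x = 27.4 cos 33.3° = 22.90 m/s is unchanged throughout.
For the vertical component, v_y² = v_y0² + 2 g h = (15.04)² + 2×10×70.2 = 1630, so |v_y| = 40.37 m/s.
Impact speed = √(v_x² + v_y²) = √(524.4 + 1630) = 46.4 m/s.

46.4 m/s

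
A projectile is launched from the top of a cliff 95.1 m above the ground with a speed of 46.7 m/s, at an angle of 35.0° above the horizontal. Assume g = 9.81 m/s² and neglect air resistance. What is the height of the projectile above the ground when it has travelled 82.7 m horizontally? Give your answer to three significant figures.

130 m

v_x = 46.7 cos 35.0° = 38.25 m/s, v_y0 = 46.7 sin 35.0° = 26.79 m/s.
Time to reach x = 82.7 m: t = x / v_x = 82.7 / 38.25 = 2.162 s.
y = 95.1 + v_y0 t − ½ g t² = 95.1 + 26.79×2.162 − 4.905×2.162² = 130 m.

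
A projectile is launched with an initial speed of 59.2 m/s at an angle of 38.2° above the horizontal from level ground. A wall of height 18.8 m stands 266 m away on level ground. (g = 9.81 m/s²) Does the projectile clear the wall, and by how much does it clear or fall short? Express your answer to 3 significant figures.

v_x = 59.2 cos 38.2° = 46.52 m/s; v_y0 = 59.2 sin 38.2° = 36.61 m/s.
Time to reach the wall: t = 266 / 46.52 = 5.718 s.
Height at that point: y = 36.61×5.718 − 4.905×5.718² = 48.96 m.
That is 48.96 − 18.8 = 30.2 m above the top of the wall, so the projectile clears it.

Yes — it clears the wall by 30.2 m.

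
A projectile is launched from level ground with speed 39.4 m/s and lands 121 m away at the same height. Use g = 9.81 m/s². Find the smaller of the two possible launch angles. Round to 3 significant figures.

24.9°

Level-ground range: R = v₀² sin(2θ)/g ⇒ sin 2θ = R g / v₀² = 121×9.81/39.4² = 0.7646.
2θ = arcsin(0.7646) = 49.87° or 180° − 49.87° = 130.13°.
So θ = 24.9° or θ = 65.1°.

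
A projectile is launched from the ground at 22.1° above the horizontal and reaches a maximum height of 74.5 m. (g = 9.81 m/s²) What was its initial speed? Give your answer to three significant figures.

102 m/s

At maximum height v_y = 0, so (v₀ sin θ)² = 2 g H.
v₀ sin 22.1° = √(2 × 9.81 × 74.5) = 38.23 m/s.
v₀ = 38.23 / sin 22.1° = 38.23 / 0.3762 = 102 m/s.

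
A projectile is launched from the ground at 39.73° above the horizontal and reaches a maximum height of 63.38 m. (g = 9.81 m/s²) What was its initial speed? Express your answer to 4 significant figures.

At maximum height v_y = 0, so (v₀ sin θ)² = 2 g H.
v₀ sin 39.73° = √(2 × 9.81 × 63.38) = 35.264 m/s.
v₀ = 35.264 / sin 39.73° = 35.264 / 0.6392 = 55.17 m/s.

55.17 m/s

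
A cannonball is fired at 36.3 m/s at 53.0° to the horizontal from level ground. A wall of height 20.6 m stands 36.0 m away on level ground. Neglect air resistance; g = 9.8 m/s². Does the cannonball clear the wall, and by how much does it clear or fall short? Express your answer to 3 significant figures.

Yes — it clears the wall by 13.9 m.

v_x = 36.3 cos 53.0° = 21.85 m/s; v_y0 = 36.3 sin 53.0° = 28.99 m/s.
Time to reach the wall: t = 36.0 / 21.85 = 1.648 s.
Height at that point: y = 28.99×1.648 − 4.900×1.648² = 34.47 m.
That is 34.47 − 20.6 = 13.9 m above the top of the wall, so the cannonball clears it.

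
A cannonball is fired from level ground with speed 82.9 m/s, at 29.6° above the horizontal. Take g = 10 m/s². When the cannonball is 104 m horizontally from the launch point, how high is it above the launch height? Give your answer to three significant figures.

48.7 m

v_x = 82.9 cos 29.6° = 72.08 m/s, v_y0 = 82.9 sin 29.6° = 40.95 m/s.
Time to reach x = 104 m: t = x / v_x = 104 / 72.08 = 1.443 s.
y = v_y0 t − ½ g t² = 40.95×1.443 − 5.000×1.443² = 48.7 m.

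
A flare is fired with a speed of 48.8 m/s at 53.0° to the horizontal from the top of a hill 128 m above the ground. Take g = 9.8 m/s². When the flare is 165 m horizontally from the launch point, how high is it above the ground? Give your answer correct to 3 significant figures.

192 m

v_x = 48.8 cos 53.0° = 29.37 m/s, v_y0 = 48.8 sin 53.0° = 38.97 m/s.
Time to reach x = 165 m: t = x / v_x = 165 / 29.37 = 5.618 s.
y = 128 + v_y0 t − ½ g t² = 128 + 38.97×5.618 − 4.900×5.618² = 192 m.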